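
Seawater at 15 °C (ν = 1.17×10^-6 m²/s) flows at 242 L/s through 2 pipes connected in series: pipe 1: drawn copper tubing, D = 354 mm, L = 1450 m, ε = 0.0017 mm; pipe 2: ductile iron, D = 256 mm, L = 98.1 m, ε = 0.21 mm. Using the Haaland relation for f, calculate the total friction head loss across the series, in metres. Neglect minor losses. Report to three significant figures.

H ≈ 23.7 m

Pipe 1: V = 2.459 m/s, Re = 7.44×10^5, ε/D = 4.80×10^-6, f = 0.01225, h_1 = f(L/D)V²/2g = 15.46 m
Pipe 2: V = 4.702 m/s, Re = 1.03×10^6, ε/D = 8.20×10^-4, f = 0.01906, h_2 = f(L/D)V²/2g = 8.228 m
Series → Q common, losses add: H = Σh = 23.69 m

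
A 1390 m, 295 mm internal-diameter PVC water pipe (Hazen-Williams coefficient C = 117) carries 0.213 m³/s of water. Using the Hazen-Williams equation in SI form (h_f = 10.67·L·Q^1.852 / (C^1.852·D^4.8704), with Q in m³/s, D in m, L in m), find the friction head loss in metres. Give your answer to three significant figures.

h_f ≈ 47.8 m

h_f = 10.67·1390·0.213^1.852 / (117^1.852·0.295^4.8704) = 47.78 m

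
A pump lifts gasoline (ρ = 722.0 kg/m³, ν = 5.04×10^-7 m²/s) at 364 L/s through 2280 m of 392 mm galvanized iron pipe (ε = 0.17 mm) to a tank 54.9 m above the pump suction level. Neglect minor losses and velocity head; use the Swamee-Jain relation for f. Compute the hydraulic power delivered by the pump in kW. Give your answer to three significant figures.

P_hyd ≈ 256 kW

V = 4Q/(πD²) = 3.016 m/s; Re = 2.35×10^6; ε/D = 4.34×10^-4; f = 0.01649
h_f = f(L/D)V²/2g = 44.47 m
Total head H = z + h_f = 54.9 + 44.47 = 99.37 m
P_hyd = ρgQH = 722.0·9.81·0.364·99.37 = 256.2 kW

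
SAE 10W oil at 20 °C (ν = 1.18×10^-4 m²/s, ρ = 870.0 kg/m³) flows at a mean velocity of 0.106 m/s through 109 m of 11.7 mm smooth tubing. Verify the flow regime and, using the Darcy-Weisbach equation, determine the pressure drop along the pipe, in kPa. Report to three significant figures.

Δp ≈ 277 kPa

Re = VD/ν = 0.106·0.01170/1.18×10^-4 = 10.5 → laminar (Re < 2300)
f = 64/Re = 6.089
h_f = f(L/D)V²/(2g) = 6.089·(109/0.01170)·0.106²/(2·9.81) = 32.49 m
Δp = ρg·h_f = 870.0·9.81·32.49 = 277.3 kPa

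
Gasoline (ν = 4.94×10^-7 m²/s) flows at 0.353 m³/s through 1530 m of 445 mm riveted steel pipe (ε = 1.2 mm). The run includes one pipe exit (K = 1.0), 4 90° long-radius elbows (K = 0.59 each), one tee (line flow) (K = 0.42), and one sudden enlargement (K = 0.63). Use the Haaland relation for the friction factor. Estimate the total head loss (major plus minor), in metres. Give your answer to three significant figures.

H_L ≈ 24.2 m

V = 4Q/(πD²) = 2.270 m/s; V²/2g = 0.2626 m
Re = 2.04×10^6, ε/D = 0.00270 → f = 0.02551 (Haaland)
Major: h_f = f(L/D)·V²/2g = 0.02551·3438·0.2626 = 23.03 m
Minor: ΣK = 4.41; h_m = ΣK·V²/2g = 1.158 m
Total H_L = 23.03 + 1.158 = 24.19 m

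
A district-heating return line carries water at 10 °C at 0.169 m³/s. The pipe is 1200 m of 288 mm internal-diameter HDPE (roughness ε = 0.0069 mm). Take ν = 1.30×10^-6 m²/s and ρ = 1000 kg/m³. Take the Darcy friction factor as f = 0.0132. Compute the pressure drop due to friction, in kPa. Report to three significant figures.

Δp ≈ 185 kPa

V = 4Q/(πD²) = 4·0.169/(π·0.288²) = 2.594 m/s
h_f = f(L/D)V²/(2g) = 0.01320·(1200/0.288)·2.594²/(2·9.81) = 18.87 m
Δp = ρg·h_f = 1000·9.81·18.87 = 185.1 kPa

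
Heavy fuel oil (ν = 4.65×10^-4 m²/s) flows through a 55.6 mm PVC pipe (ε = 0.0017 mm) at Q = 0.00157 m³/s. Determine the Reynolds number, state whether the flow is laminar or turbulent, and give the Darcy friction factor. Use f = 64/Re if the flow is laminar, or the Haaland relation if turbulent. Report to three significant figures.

V = 4Q/(πD²) = 0.6466 m/s
Re = VD/ν = 0.6466·0.0556/4.65×10^-4 = 77.3
Re < 2300 → laminar → f = 64/Re = 0.8277

Re ≈ 77.3; laminar; f = 64/Re ≈ 0.828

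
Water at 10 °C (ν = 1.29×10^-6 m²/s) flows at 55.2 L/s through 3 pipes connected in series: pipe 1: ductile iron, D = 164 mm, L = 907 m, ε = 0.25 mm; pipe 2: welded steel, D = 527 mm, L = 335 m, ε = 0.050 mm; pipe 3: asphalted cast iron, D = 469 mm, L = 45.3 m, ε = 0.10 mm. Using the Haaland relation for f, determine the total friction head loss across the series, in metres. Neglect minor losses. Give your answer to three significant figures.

H ≈ 43.2 m

Pipe 1: V = 2.613 m/s, Re = 3.32×10^5, ε/D = 0.00152, f = 0.02244, h_1 = f(L/D)V²/2g = 43.19 m
Pipe 2: V = 0.2531 m/s, Re = 1.03×10^5, ε/D = 9.49×10^-5, f = 0.01813, h_2 = f(L/D)V²/2g = 0.03761 m
Pipe 3: V = 0.3195 m/s, Re = 1.16×10^5, ε/D = 2.13×10^-4, f = 0.01834, h_3 = f(L/D)V²/2g = 0.009220 m
Series → Q common, losses add: H = Σh = 43.24 m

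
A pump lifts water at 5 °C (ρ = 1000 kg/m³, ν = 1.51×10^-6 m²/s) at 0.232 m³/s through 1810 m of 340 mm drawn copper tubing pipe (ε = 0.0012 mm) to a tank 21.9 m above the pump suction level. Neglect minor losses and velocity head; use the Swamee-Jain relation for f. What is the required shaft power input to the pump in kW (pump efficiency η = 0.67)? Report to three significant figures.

V = 4Q/(πD²) = 2.555 m/s; Re = 5.75×10^5; ε/D = 3.53×10^-6; f = 0.01283
h_f = f(L/D)V²/2g = 22.73 m
Total head H = z + h_f = 21.9 + 22.73 = 44.63 m
P_hyd = ρgQH = 1000·9.81·0.232·44.63 = 101.6 kW
P_shaft = P_hyd/η = 101.6/0.67 = 151.6 kW

P_shaft ≈ 152 kW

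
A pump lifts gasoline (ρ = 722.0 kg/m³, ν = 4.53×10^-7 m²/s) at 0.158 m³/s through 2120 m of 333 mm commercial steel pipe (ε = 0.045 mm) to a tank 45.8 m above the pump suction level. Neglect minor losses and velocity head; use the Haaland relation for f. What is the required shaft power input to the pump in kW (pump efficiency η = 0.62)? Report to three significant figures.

V = 4Q/(πD²) = 1.814 m/s; Re = 1.33×10^6; ε/D = 1.35×10^-4; f = 0.01357
h_f = f(L/D)V²/2g = 14.50 m
Total head H = z + h_f = 45.8 + 14.50 = 60.30 m
P_hyd = ρgQH = 722.0·9.81·0.158·60.30 = 67.48 kW
P_shaft = P_hyd/η = 67.48/0.62 = 108.8 kW

P_shaft ≈ 109 kW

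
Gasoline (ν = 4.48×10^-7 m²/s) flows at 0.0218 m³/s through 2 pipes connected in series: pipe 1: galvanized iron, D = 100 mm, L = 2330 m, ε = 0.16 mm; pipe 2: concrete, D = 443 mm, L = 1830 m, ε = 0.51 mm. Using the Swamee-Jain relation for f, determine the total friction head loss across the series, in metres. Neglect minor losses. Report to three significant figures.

Pipe 1: V = 2.776 m/s, Re = 6.20×10^5, ε/D = 0.00160, f = 0.02254, h_1 = f(L/D)V²/2g = 206.3 m
Pipe 2: V = 0.1414 m/s, Re = 1.40×10^5, ε/D = 0.00115, f = 0.02226, h_2 = f(L/D)V²/2g = 0.09375 m
Series → Q common, losses add: H = Σh = 206.3 m

H ≈ 206 m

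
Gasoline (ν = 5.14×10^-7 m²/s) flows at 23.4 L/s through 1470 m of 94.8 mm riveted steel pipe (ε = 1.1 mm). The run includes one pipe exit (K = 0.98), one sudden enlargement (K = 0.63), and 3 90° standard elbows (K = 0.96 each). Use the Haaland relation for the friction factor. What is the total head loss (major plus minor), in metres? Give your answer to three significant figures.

V = 4Q/(πD²) = 3.315 m/s; V²/2g = 0.5602 m
Re = 6.11×10^5, ε/D = 0.0116 → f = 0.04005 (Haaland)
Major: h_f = f(L/D)·V²/2g = 0.04005·15506·0.5602 = 347.9 m
Minor: ΣK = 4.49; h_m = ΣK·V²/2g = 2.515 m
Total H_L = 347.9 + 2.515 = 350.4 m

H_L ≈ 350 m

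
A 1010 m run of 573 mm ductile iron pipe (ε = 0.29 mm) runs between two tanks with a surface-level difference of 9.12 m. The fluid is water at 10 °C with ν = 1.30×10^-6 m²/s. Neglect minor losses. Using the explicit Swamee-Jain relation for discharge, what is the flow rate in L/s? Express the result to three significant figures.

Q ≈ 626 L/s

Swamee-Jain (Type II): Q = -0.965·√(gD⁵h_f/L)·ln[ε/(3.7D) + √(3.17ν²L/(gD³h_f))]
√(gD⁵h_f/L) = √(9.81·0.573⁵·9.12/1010) = 0.07397
ε/(3.7D) = 1.37×10^-4; √(3.17ν²L/(gD³h_f)) = 1.79×10^-5
Q = -0.965·0.07397·ln(1.547×10^-4) = 0.6263 m³/s
Check: V = 2.43 m/s, Re = 1.07×10^6, f = 0.01731, h_f = 9.17 m ≈ 9.12 m ✓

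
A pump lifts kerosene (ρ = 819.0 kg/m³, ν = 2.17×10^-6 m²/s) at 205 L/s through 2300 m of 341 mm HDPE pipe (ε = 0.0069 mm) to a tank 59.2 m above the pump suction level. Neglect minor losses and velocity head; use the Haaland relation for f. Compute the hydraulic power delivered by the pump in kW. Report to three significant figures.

P_hyd ≈ 138 kW

V = 4Q/(πD²) = 2.245 m/s; Re = 3.53×10^5; ε/D = 2.02×10^-5; f = 0.01411
h_f = f(L/D)V²/2g = 24.43 m
Total head H = z + h_f = 59.2 + 24.43 = 83.63 m
P_hyd = ρgQH = 819.0·9.81·0.205·83.63 = 137.7 kW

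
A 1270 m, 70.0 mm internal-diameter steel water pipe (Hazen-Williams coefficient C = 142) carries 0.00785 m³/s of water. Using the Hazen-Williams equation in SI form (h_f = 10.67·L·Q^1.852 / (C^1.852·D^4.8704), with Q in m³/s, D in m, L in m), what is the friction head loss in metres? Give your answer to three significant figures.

h_f ≈ 74.5 m

h_f = 10.67·1270·0.00785^1.852 / (142^1.852·0.0700^4.8704) = 74.48 m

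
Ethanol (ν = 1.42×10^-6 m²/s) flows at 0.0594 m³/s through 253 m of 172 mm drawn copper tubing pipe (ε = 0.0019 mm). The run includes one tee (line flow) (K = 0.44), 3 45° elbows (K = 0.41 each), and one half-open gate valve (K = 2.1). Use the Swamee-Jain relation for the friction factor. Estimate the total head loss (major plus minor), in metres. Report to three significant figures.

H_L ≈ 8.32 m

V = 4Q/(πD²) = 2.556 m/s; V²/2g = 0.3331 m
Re = 3.10×10^5, ε/D = 1.10×10^-5 → f = 0.01442 (Swamee-Jain)
Major: h_f = f(L/D)·V²/2g = 0.01442·1471·0.3331 = 7.066 m
Minor: ΣK = 3.77; h_m = ΣK·V²/2g = 1.256 m
Total H_L = 7.066 + 1.256 = 8.322 m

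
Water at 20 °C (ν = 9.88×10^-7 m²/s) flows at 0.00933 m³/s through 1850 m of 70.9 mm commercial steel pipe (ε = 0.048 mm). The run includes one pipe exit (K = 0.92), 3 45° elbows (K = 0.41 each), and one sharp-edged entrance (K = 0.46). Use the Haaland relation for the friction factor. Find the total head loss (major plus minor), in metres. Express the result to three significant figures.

V = 4Q/(πD²) = 2.363 m/s; V²/2g = 0.2846 m
Re = 1.70×10^5, ε/D = 6.77×10^-4 → f = 0.01976 (Haaland)
Major: h_f = f(L/D)·V²/2g = 0.01976·26093·0.2846 = 146.8 m
Minor: ΣK = 2.61; h_m = ΣK·V²/2g = 0.7429 m
Total H_L = 146.8 + 0.7429 = 147.5 m

H_L ≈ 148 m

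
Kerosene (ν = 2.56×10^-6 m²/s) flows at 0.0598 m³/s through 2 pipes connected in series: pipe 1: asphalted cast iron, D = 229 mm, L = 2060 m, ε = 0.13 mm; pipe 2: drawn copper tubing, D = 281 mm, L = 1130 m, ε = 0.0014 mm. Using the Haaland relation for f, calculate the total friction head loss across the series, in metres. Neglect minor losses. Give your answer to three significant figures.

Pipe 1: V = 1.452 m/s, Re = 1.30×10^5, ε/D = 5.68×10^-4, f = 0.01976, h_1 = f(L/D)V²/2g = 19.09 m
Pipe 2: V = 0.9643 m/s, Re = 1.06×10^5, ε/D = 4.98×10^-6, f = 0.01763, h_2 = f(L/D)V²/2g = 3.360 m
Series → Q common, losses add: H = Σh = 22.45 m

H ≈ 22.5 m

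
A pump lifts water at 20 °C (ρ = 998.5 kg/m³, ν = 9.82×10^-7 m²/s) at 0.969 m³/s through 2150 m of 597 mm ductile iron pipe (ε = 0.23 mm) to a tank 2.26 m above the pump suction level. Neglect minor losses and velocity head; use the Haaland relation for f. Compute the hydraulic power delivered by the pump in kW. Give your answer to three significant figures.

P_hyd ≈ 357 kW

V = 4Q/(πD²) = 3.462 m/s; Re = 2.10×10^6; ε/D = 3.85×10^-4; f = 0.01605
h_f = f(L/D)V²/2g = 35.31 m
Total head H = z + h_f = 2.26 + 35.31 = 37.57 m
P_hyd = ρgQH = 998.5·9.81·0.969·37.57 = 356.6 kW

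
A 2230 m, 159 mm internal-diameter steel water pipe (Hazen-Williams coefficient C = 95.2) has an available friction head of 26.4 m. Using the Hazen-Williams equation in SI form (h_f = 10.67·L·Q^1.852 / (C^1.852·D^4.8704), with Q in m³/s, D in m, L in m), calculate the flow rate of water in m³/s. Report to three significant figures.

Rearranging: Q = [h_f·C^1.852·D^4.8704 / (10.67·L)]^(1/1.852)
Q = [26.4·95.2^1.852·0.159^4.8704 / (10.67·2230)]^0.540 = 0.01919 m³/s

Q ≈ 0.0192 m³/s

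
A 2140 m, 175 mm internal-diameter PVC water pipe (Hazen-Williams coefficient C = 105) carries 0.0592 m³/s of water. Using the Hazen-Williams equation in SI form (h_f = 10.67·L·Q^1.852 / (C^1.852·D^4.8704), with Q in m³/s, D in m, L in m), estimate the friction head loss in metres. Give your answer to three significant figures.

h_f ≈ 107 m

h_f = 10.67·2140·0.0592^1.852 / (105^1.852·0.175^4.8704) = 106.8 m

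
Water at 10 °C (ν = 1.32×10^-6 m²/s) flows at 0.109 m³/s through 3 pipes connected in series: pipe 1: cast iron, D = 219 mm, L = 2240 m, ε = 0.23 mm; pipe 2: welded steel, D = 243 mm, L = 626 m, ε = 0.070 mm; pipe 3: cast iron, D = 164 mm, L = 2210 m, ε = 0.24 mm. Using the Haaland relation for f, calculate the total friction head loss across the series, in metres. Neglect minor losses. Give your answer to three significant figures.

H ≈ 502 m

Pipe 1: V = 2.894 m/s, Re = 4.80×10^5, ε/D = 0.00105, f = 0.02044, h_1 = f(L/D)V²/2g = 89.21 m
Pipe 2: V = 2.350 m/s, Re = 4.33×10^5, ε/D = 2.88×10^-4, f = 0.01622, h_2 = f(L/D)V²/2g = 11.77 m
Pipe 3: V = 5.160 m/s, Re = 6.41×10^5, ε/D = 0.00146, f = 0.02195, h_3 = f(L/D)V²/2g = 401.4 m
Series → Q common, losses add: H = Σh = 502.3 m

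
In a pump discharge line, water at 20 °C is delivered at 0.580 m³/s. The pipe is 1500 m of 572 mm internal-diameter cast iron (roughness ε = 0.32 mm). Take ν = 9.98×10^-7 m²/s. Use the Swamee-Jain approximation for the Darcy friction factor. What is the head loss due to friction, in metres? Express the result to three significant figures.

V = 4Q/(πD²) = 4·0.580/(π·0.572²) = 2.257 m/s
Re = VD/ν = 2.257·0.572/9.98×10^-7 = 1.29×10^6 → turbulent
ε/D = 0.32/572 = 5.59×10^-4
Swamee-Jain: f = 0.01758
h_f = f(L/D)V²/(2g) = 0.01758·(1500/0.572)·2.257²/(2·9.81) = 11.97 m

h_f ≈ 12.0 m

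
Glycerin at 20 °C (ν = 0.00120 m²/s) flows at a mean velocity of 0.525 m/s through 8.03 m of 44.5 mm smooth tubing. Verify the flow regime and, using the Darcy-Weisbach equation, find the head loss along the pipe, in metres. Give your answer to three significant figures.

Re = VD/ν = 0.525·0.04450/0.00120 = 19.5 → laminar (Re < 2300)
f = 64/Re = 3.287
h_f = f(L/D)V²/(2g) = 3.287·(8.03/0.04450)·0.525²/(2·9.81) = 8.333 m

h_f ≈ 8.33 m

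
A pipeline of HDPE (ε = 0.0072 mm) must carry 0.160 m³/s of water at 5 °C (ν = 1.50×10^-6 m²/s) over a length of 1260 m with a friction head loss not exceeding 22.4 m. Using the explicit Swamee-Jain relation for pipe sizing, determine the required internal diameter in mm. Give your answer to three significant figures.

Swamee-Jain (Type III): D = 0.66·[ε^1.25·(LQ²/(gh_f))^4.75 + ν·Q^9.4·(L/(gh_f))^5.2]^0.04
LQ²/(gh_f) = 0.1468; L/(gh_f) = 5.734
Term 1 = ε^1.25·(…)^4.75 = 4.11×10^-11; Term 2 = ν·Q^9.4·(…)^5.2 = 4.35×10^-10
D = 0.66·(4.11×10^-11 + 4.35×10^-10)^0.04 = 0.2797 m = 280 mm
Check: V = 2.60 m/s, Re = 4.86×10^5, f = 0.01355, h_f = 21.1 m ≈ 22.4 m ✓

D ≈ 280 mm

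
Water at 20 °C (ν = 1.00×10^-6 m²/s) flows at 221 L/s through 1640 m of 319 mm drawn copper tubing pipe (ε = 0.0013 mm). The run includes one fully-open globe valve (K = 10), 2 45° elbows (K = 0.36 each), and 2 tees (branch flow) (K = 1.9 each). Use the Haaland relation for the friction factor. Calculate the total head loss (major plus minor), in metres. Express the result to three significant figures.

V = 4Q/(πD²) = 2.765 m/s; V²/2g = 0.3897 m
Re = 8.82×10^5, ε/D = 4.08×10^-6 → f = 0.01190 (Haaland)
Major: h_f = f(L/D)·V²/2g = 0.01190·5141·0.3897 = 23.84 m
Minor: ΣK = 14.5; h_m = ΣK·V²/2g = 5.659 m
Total H_L = 23.84 + 5.659 = 29.50 m

H_L ≈ 29.5 m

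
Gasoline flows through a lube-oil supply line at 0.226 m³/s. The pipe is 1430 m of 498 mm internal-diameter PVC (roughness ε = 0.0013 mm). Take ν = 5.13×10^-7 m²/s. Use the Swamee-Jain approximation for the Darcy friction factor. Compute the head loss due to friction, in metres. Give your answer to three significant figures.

h_f ≈ 2.26 m

V = 4Q/(πD²) = 4·0.226/(π·0.498²) = 1.160 m/s
Re = VD/ν = 1.160·0.498/5.13×10^-7 = 1.13×10^6 → turbulent
ε/D = 0.0013/498 = 2.61×10^-6
Swamee-Jain: f = 0.01145
h_f = f(L/D)V²/(2g) = 0.01145·(1430/0.498)·1.160²/(2·9.81) = 2.256 m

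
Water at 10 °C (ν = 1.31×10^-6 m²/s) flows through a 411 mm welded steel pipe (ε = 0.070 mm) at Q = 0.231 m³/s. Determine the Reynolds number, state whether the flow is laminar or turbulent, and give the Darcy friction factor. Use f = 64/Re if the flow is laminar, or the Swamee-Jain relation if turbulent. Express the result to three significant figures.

V = 4Q/(πD²) = 1.741 m/s
Re = VD/ν = 1.741·0.411/1.31×10^-6 = 5.46×10^5
Re > 4000 → turbulent; ε/D = 1.70×10^-4
Swamee-Jain: f = 0.01510

Re ≈ 5.46×10^5; turbulent; f ≈ 0.0151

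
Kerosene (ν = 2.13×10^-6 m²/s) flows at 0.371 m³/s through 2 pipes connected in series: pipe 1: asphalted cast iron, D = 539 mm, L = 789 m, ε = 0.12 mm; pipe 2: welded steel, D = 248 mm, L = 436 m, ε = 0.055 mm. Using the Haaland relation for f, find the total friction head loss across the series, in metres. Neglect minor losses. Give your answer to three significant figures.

H ≈ 82.0 m

Pipe 1: V = 1.626 m/s, Re = 4.11×10^5, ε/D = 2.23×10^-4, f = 0.01575, h_1 = f(L/D)V²/2g = 3.107 m
Pipe 2: V = 7.680 m/s, Re = 8.94×10^5, ε/D = 2.22×10^-4, f = 0.01492, h_2 = f(L/D)V²/2g = 78.86 m
Series → Q common, losses add: H = Σh = 81.96 m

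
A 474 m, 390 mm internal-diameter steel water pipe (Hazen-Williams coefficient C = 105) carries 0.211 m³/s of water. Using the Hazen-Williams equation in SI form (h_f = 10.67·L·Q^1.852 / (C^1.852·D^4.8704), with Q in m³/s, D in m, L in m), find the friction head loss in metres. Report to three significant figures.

h_f ≈ 5.02 m

h_f = 10.67·474·0.211^1.852 / (105^1.852·0.390^4.8704) = 5.023 m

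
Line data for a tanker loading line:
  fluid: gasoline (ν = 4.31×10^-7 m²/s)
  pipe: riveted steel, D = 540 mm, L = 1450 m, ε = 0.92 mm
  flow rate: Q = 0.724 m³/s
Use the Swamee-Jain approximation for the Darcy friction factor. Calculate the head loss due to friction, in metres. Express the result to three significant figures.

h_f ≈ 30.8 m

V = 4Q/(πD²) = 4·0.724/(π·0.540²) = 3.161 m/s
Re = VD/ν = 3.161·0.540/4.31×10^-7 = 3.96×10^6 → turbulent
ε/D = 0.92/540 = 0.00170
Swamee-Jain: f = 0.02254
h_f = f(L/D)V²/(2g) = 0.02254·(1450/0.540)·3.161²/(2·9.81) = 30.82 m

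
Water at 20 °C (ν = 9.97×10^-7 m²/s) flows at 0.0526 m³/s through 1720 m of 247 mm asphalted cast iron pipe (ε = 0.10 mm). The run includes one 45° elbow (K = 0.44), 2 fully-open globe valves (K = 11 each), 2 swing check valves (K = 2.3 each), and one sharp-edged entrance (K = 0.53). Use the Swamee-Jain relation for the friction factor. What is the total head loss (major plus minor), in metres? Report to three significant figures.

V = 4Q/(πD²) = 1.098 m/s; V²/2g = 0.06142 m
Re = 2.72×10^5, ε/D = 4.05×10^-4 → f = 0.01790 (Swamee-Jain)
Major: h_f = f(L/D)·V²/2g = 0.01790·6964·0.06142 = 7.656 m
Minor: ΣK = 27.6; h_m = ΣK·V²/2g = 1.693 m
Total H_L = 7.656 + 1.693 = 9.349 m

H_L ≈ 9.35 m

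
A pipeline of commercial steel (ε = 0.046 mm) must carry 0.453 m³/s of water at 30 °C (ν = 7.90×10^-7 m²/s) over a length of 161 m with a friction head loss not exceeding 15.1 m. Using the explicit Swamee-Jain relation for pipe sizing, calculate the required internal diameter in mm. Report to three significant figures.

D ≈ 304 mm

Swamee-Jain (Type III): D = 0.66·[ε^1.25·(LQ²/(gh_f))^4.75 + ν·Q^9.4·(L/(gh_f))^5.2]^0.04
LQ²/(gh_f) = 0.2230; L/(gh_f) = 1.087
Term 1 = ε^1.25·(…)^4.75 = 3.04×10^-9; Term 2 = ν·Q^9.4·(…)^5.2 = 7.13×10^-10
D = 0.66·(3.04×10^-9 + 7.13×10^-10)^0.04 = 0.3038 m = 304 mm
Check: V = 6.25 m/s, Re = 2.40×10^6, f = 0.01359, h_f = 14.3 m ≈ 15.1 m ✓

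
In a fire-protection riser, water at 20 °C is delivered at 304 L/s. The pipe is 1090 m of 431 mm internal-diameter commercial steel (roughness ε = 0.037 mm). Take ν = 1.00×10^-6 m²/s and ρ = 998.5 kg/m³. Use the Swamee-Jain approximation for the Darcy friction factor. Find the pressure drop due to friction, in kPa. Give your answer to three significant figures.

V = 4Q/(πD²) = 4·0.304/(π·0.431²) = 2.084 m/s
Re = VD/ν = 2.084·0.431/1.00×10^-6 = 8.98×10^5 → turbulent
ε/D = 0.037/431 = 8.58×10^-5
Swamee-Jain: f = 0.01342
h_f = f(L/D)V²/(2g) = 0.01342·(1090/0.431)·2.084²/(2·9.81) = 7.513 m
Δp = ρg·h_f = 998.5·9.81·7.513 = 73.59 kPa

Δp ≈ 73.6 kPa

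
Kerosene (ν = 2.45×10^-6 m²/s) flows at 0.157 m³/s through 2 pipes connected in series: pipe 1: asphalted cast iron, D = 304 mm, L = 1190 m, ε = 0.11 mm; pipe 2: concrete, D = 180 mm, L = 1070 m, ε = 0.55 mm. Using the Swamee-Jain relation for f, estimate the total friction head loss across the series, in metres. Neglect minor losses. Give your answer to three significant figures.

H ≈ 325 m

Pipe 1: V = 2.163 m/s, Re = 2.68×10^5, ε/D = 3.62×10^-4, f = 0.01765, h_1 = f(L/D)V²/2g = 16.48 m
Pipe 2: V = 6.170 m/s, Re = 4.53×10^5, ε/D = 0.00306, f = 0.02671, h_2 = f(L/D)V²/2g = 308.1 m
Series → Q common, losses add: H = Σh = 324.5 m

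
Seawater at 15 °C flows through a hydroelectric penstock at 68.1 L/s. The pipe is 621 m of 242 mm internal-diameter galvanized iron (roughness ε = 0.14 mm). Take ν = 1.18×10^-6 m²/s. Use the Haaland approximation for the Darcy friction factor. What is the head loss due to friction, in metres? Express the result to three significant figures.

V = 4Q/(πD²) = 4·0.0681/(π·0.242²) = 1.481 m/s
Re = VD/ν = 1.481·0.242/1.18×10^-6 = 3.04×10^5 → turbulent
ε/D = 0.14/242 = 5.79×10^-4
Haaland: f = 0.01850
h_f = f(L/D)V²/(2g) = 0.01850·(621/0.242)·1.481²/(2·9.81) = 5.305 m

h_f ≈ 5.30 m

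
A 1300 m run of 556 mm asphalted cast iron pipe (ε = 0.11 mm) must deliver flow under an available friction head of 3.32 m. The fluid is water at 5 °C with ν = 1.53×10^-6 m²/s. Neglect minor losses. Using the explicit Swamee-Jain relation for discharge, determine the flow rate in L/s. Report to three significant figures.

Q ≈ 326 L/s

Swamee-Jain (Type II): Q = -0.965·√(gD⁵h_f/L)·ln[ε/(3.7D) + √(3.17ν²L/(gD³h_f))]
√(gD⁵h_f/L) = √(9.81·0.556⁵·3.32/1300) = 0.03649
ε/(3.7D) = 5.35×10^-5; √(3.17ν²L/(gD³h_f)) = 4.15×10^-5
Q = -0.965·0.03649·ln(9.498×10^-5) = 0.3261 m³/s
Check: V = 1.34 m/s, Re = 4.88×10^5, f = 0.01552, h_f = 3.34 m ≈ 3.32 m ✓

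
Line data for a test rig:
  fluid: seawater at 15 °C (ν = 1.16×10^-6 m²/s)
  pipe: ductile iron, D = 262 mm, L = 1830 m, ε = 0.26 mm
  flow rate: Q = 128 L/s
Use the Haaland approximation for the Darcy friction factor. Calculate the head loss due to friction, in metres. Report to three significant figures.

h_f ≈ 40.4 m

V = 4Q/(πD²) = 4·0.128/(π·0.262²) = 2.374 m/s
Re = VD/ν = 2.374·0.262/1.16×10^-6 = 5.36×10^5 → turbulent
ε/D = 0.26/262 = 9.92×10^-4
Haaland: f = 0.02013
h_f = f(L/D)V²/(2g) = 0.02013·(1830/0.262)·2.374²/(2·9.81) = 40.39 m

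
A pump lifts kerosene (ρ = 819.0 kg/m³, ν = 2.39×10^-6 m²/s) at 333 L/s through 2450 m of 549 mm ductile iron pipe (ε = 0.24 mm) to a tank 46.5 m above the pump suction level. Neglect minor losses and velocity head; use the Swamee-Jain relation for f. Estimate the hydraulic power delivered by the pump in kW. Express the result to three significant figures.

V = 4Q/(πD²) = 1.407 m/s; Re = 3.23×10^5; ε/D = 4.37×10^-4; f = 0.01786
h_f = f(L/D)V²/2g = 8.038 m
Total head H = z + h_f = 46.5 + 8.038 = 54.54 m
P_hyd = ρgQH = 819.0·9.81·0.333·54.54 = 145.9 kW

P_hyd ≈ 146 kW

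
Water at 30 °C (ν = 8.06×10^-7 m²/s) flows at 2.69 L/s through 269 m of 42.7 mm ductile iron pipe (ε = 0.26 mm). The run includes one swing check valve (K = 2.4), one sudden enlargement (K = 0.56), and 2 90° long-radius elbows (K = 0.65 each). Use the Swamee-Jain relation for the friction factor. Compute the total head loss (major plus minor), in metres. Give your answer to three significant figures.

H_L ≈ 38.5 m

V = 4Q/(πD²) = 1.878 m/s; V²/2g = 0.1799 m
Re = 9.95×10^4, ε/D = 0.00609 → f = 0.03335 (Swamee-Jain)
Major: h_f = f(L/D)·V²/2g = 0.03335·6300·0.1799 = 37.78 m
Minor: ΣK = 4.26; h_m = ΣK·V²/2g = 0.7662 m
Total H_L = 37.78 + 0.7662 = 38.55 m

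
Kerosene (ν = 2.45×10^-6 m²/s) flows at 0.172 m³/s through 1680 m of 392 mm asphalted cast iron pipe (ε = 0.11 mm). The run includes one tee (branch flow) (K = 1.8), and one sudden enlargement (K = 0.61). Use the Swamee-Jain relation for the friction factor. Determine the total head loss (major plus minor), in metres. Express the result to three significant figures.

V = 4Q/(πD²) = 1.425 m/s; V²/2g = 0.1035 m
Re = 2.28×10^5, ε/D = 2.81×10^-4 → f = 0.01741 (Swamee-Jain)
Major: h_f = f(L/D)·V²/2g = 0.01741·4286·0.1035 = 7.723 m
Minor: ΣK = 2.41; h_m = ΣK·V²/2g = 0.2495 m
Total H_L = 7.723 + 0.2495 = 7.972 m

H_L ≈ 7.97 m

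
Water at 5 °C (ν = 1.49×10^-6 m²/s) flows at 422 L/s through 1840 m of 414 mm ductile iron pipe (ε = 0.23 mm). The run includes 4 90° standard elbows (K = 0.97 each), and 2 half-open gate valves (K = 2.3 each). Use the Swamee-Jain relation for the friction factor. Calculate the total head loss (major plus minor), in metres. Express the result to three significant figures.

H_L ≈ 43.7 m

V = 4Q/(πD²) = 3.135 m/s; V²/2g = 0.5009 m
Re = 8.71×10^5, ε/D = 5.56×10^-4 → f = 0.01774 (Swamee-Jain)
Major: h_f = f(L/D)·V²/2g = 0.01774·4444·0.5009 = 39.48 m
Minor: ΣK = 8.48; h_m = ΣK·V²/2g = 4.248 m
Total H_L = 39.48 + 4.248 = 43.73 m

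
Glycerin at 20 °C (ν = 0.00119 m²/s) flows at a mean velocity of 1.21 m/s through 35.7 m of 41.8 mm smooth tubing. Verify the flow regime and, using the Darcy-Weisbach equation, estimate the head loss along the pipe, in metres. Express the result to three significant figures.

h_f ≈ 96.0 m

Re = VD/ν = 1.21·0.04180/0.00119 = 42.5 → laminar (Re < 2300)
f = 64/Re = 1.506
h_f = f(L/D)V²/(2g) = 1.506·(35.7/0.04180)·1.21²/(2·9.81) = 95.97 m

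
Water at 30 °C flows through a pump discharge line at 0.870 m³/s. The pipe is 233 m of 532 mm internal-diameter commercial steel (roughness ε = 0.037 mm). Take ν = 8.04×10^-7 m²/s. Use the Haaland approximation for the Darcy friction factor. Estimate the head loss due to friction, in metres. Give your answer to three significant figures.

V = 4Q/(πD²) = 4·0.870/(π·0.532²) = 3.914 m/s
Re = VD/ν = 3.914·0.532/8.04×10^-7 = 2.59×10^6 → turbulent
ε/D = 0.037/532 = 6.95×10^-5
Haaland: f = 0.01197
h_f = f(L/D)V²/(2g) = 0.01197·(233/0.532)·3.914²/(2·9.81) = 4.092 m

h_f ≈ 4.09 m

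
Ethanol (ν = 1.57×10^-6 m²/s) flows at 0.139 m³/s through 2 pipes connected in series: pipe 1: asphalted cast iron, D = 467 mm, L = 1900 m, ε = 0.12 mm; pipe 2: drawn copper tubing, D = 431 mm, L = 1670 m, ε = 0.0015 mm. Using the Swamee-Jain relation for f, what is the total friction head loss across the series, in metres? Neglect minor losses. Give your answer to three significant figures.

H ≈ 4.99 m

Pipe 1: V = 0.8115 m/s, Re = 2.41×10^5, ε/D = 2.57×10^-4, f = 0.01714, h_1 = f(L/D)V²/2g = 2.340 m
Pipe 2: V = 0.9527 m/s, Re = 2.62×10^5, ε/D = 3.48×10^-6, f = 0.01479, h_2 = f(L/D)V²/2g = 2.651 m
Series → Q common, losses add: H = Σh = 4.991 m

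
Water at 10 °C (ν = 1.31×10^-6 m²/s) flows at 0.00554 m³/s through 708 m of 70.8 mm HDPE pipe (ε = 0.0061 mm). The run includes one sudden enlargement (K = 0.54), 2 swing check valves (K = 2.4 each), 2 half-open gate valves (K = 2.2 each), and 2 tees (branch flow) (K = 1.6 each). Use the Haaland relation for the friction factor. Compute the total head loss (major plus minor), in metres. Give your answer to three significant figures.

V = 4Q/(πD²) = 1.407 m/s; V²/2g = 0.1009 m
Re = 7.61×10^4, ε/D = 8.62×10^-5 → f = 0.01920 (Haaland)
Major: h_f = f(L/D)·V²/2g = 0.01920·10000·0.1009 = 19.38 m
Minor: ΣK = 12.9; h_m = ΣK·V²/2g = 1.306 m
Total H_L = 19.38 + 1.306 = 20.69 m

H_L ≈ 20.7 m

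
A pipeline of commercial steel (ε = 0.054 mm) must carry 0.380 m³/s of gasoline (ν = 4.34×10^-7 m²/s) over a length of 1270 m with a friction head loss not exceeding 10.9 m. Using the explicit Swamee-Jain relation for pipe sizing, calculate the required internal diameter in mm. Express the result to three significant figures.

D ≈ 452 mm

Swamee-Jain (Type III): D = 0.66·[ε^1.25·(LQ²/(gh_f))^4.75 + ν·Q^9.4·(L/(gh_f))^5.2]^0.04
LQ²/(gh_f) = 1.715; L/(gh_f) = 11.88
Term 1 = ε^1.25·(…)^4.75 = 6.00×10^-5; Term 2 = ν·Q^9.4·(…)^5.2 = 1.89×10^-5
D = 0.66·(6.00×10^-5 + 1.89×10^-5)^0.04 = 0.4523 m = 452 mm
Check: V = 2.37 m/s, Re = 2.46×10^6, f = 0.01308, h_f = 10.5 m ≈ 10.9 m ✓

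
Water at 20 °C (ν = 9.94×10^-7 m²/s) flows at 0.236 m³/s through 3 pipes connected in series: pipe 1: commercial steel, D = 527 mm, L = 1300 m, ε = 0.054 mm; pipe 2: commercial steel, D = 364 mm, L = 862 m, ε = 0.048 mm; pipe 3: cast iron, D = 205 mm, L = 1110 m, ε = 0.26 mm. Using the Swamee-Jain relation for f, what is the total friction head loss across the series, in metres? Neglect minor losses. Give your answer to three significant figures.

H ≈ 308 m

Pipe 1: V = 1.082 m/s, Re = 5.74×10^5, ε/D = 1.02×10^-4, f = 0.01428, h_1 = f(L/D)V²/2g = 2.101 m
Pipe 2: V = 2.268 m/s, Re = 8.30×10^5, ε/D = 1.32×10^-4, f = 0.01415, h_2 = f(L/D)V²/2g = 8.785 m
Pipe 3: V = 7.150 m/s, Re = 1.47×10^6, ε/D = 0.00127, f = 0.02106, h_3 = f(L/D)V²/2g = 297.2 m
Series → Q common, losses add: H = Σh = 308.1 m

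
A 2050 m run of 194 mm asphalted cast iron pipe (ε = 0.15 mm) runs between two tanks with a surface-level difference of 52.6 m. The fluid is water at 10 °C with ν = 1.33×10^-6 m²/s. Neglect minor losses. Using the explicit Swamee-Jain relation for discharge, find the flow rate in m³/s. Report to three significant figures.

Swamee-Jain (Type II): Q = -0.965·√(gD⁵h_f/L)·ln[ε/(3.7D) + √(3.17ν²L/(gD³h_f))]
√(gD⁵h_f/L) = √(9.81·0.194⁵·52.6/2050) = 0.008317
ε/(3.7D) = 2.09×10^-4; √(3.17ν²L/(gD³h_f)) = 5.52×10^-5
Q = -0.965·0.008317·ln(2.642×10^-4) = 0.06612 m³/s
Check: V = 2.24 m/s, Re = 3.26×10^5, f = 0.01966, h_f = 53.0 m ≈ 52.6 m ✓

Q ≈ 0.0661 m³/s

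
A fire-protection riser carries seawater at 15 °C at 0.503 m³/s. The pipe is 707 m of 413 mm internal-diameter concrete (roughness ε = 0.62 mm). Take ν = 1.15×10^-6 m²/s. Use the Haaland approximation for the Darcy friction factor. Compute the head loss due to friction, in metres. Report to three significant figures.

V = 4Q/(πD²) = 4·0.503/(π·0.413²) = 3.755 m/s
Re = VD/ν = 3.755·0.413/1.15×10^-6 = 1.35×10^6 → turbulent
ε/D = 0.62/413 = 0.00150
Haaland: f = 0.02192
h_f = f(L/D)V²/(2g) = 0.02192·(707/0.413)·3.755²/(2·9.81) = 26.97 m

h_f ≈ 27.0 m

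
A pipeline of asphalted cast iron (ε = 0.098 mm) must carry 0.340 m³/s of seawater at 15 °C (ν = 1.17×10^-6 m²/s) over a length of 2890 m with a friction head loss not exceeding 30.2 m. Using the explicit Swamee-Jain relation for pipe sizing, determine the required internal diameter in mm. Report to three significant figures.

Swamee-Jain (Type III): D = 0.66·[ε^1.25·(LQ²/(gh_f))^4.75 + ν·Q^9.4·(L/(gh_f))^5.2]^0.04
LQ²/(gh_f) = 1.128; L/(gh_f) = 9.755
Term 1 = ε^1.25·(…)^4.75 = 1.73×10^-5; Term 2 = ν·Q^9.4·(…)^5.2 = 6.43×10^-6
D = 0.66·(1.73×10^-5 + 6.43×10^-6)^0.04 = 0.4310 m = 431 mm
Check: V = 2.33 m/s, Re = 8.58×10^5, f = 0.01519, h_f = 28.2 m ≈ 30.2 m ✓

D ≈ 431 mm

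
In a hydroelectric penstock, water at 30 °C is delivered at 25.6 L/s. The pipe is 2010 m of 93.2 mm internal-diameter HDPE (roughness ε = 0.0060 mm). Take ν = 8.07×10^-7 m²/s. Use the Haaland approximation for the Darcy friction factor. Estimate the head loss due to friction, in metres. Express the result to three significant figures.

V = 4Q/(πD²) = 4·0.0256/(π·0.0932²) = 3.752 m/s
Re = VD/ν = 3.752·0.0932/8.07×10^-7 = 4.33×10^5 → turbulent
ε/D = 0.0060/93.2 = 6.44×10^-5
Haaland: f = 0.01412
h_f = f(L/D)V²/(2g) = 0.01412·(2010/0.0932)·3.752²/(2·9.81) = 218.6 m

h_f ≈ 219 m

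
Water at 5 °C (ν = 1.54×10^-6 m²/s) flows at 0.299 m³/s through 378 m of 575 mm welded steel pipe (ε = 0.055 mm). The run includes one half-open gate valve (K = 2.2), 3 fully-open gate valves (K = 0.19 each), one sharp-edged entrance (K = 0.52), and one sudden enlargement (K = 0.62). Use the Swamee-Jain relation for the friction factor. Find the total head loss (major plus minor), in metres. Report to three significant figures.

H_L ≈ 0.916 m

V = 4Q/(πD²) = 1.151 m/s; V²/2g = 0.06758 m
Re = 4.30×10^5, ε/D = 9.57×10^-5 → f = 0.01468 (Swamee-Jain)
Major: h_f = f(L/D)·V²/2g = 0.01468·657.4·0.06758 = 0.6522 m
Minor: ΣK = 3.91; h_m = ΣK·V²/2g = 0.2642 m
Total H_L = 0.6522 + 0.2642 = 0.9164 m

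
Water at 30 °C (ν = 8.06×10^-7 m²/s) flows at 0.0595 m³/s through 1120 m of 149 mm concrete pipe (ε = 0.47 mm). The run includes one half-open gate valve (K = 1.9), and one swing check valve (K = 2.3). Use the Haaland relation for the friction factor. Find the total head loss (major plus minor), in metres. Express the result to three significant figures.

H_L ≈ 122 m

V = 4Q/(πD²) = 3.412 m/s; V²/2g = 0.5935 m
Re = 6.31×10^5, ε/D = 0.00315 → f = 0.02678 (Haaland)
Major: h_f = f(L/D)·V²/2g = 0.02678·7517·0.5935 = 119.5 m
Minor: ΣK = 4.20; h_m = ΣK·V²/2g = 2.493 m
Total H_L = 119.5 + 2.493 = 122.0 m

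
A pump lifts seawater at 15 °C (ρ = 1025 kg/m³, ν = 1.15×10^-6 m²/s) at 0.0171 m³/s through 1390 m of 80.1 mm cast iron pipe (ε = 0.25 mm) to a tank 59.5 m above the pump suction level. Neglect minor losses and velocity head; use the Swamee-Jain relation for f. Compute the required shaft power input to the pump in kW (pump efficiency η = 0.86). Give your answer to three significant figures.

P_shaft ≈ 67.2 kW

V = 4Q/(πD²) = 3.393 m/s; Re = 2.36×10^5; ε/D = 0.00312; f = 0.02718
h_f = f(L/D)V²/2g = 276.8 m
Total head H = z + h_f = 59.5 + 276.8 = 336.3 m
P_hyd = ρgQH = 1025·9.81·0.0171·336.3 = 57.83 kW
P_shaft = P_hyd/η = 57.83/0.86 = 67.24 kW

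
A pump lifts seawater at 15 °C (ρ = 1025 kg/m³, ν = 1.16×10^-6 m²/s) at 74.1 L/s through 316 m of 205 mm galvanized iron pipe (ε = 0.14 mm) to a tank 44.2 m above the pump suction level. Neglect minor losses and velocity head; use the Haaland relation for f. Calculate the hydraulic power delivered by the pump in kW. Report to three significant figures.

V = 4Q/(πD²) = 2.245 m/s; Re = 3.97×10^5; ε/D = 6.83×10^-4; f = 0.01881
h_f = f(L/D)V²/2g = 7.450 m
Total head H = z + h_f = 44.2 + 7.450 = 51.65 m
P_hyd = ρgQH = 1025·9.81·0.0741·51.65 = 38.48 kW

P_hyd ≈ 38.5 kW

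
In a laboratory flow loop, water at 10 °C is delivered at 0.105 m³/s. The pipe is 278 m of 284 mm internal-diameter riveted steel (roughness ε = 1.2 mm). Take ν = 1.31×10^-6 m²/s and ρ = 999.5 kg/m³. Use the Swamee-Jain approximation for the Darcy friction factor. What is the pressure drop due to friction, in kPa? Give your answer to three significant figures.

V = 4Q/(πD²) = 4·0.105/(π·0.284²) = 1.658 m/s
Re = VD/ν = 1.658·0.284/1.31×10^-6 = 3.59×10^5 → turbulent
ε/D = 1.2/284 = 0.00423
Swamee-Jain: f = 0.02930
h_f = f(L/D)V²/(2g) = 0.02930·(278/0.284)·1.658²/(2·9.81) = 4.016 m
Δp = ρg·h_f = 999.5·9.81·4.016 = 39.38 kPa

Δp ≈ 39.4 kPa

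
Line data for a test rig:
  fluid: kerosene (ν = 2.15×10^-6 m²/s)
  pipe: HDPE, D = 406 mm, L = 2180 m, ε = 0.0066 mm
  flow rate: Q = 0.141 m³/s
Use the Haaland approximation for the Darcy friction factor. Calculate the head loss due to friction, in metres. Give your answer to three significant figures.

V = 4Q/(πD²) = 4·0.141/(π·0.406²) = 1.089 m/s
Re = VD/ν = 1.089·0.406/2.15×10^-6 = 2.06×10^5 → turbulent
ε/D = 0.0066/406 = 1.63×10^-5
Haaland: f = 0.01552
h_f = f(L/D)V²/(2g) = 0.01552·(2180/0.406)·1.089²/(2·9.81) = 5.037 m

h_f ≈ 5.04 m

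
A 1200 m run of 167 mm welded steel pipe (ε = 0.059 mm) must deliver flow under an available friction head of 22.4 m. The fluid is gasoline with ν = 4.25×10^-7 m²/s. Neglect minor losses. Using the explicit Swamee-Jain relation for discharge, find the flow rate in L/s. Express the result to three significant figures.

Swamee-Jain (Type II): Q = -0.965·√(gD⁵h_f/L)·ln[ε/(3.7D) + √(3.17ν²L/(gD³h_f))]
√(gD⁵h_f/L) = √(9.81·0.167⁵·22.4/1200) = 0.004877
ε/(3.7D) = 9.55×10^-5; √(3.17ν²L/(gD³h_f)) = 2.59×10^-5
Q = -0.965·0.004877·ln(1.214×10^-4) = 0.04243 m³/s
Check: V = 1.94 m/s, Re = 7.61×10^5, f = 0.01640, h_f = 22.5 m ≈ 22.4 m ✓

Q ≈ 42.4 L/s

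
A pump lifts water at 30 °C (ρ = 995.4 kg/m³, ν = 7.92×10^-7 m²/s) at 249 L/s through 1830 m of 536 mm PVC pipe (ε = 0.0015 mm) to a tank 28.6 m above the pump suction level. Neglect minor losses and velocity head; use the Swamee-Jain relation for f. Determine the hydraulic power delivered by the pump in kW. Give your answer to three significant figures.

P_hyd ≈ 75.9 kW

V = 4Q/(πD²) = 1.104 m/s; Re = 7.47×10^5; ε/D = 2.80×10^-6; f = 0.01226
h_f = f(L/D)V²/2g = 2.598 m
Total head H = z + h_f = 28.6 + 2.598 = 31.20 m
P_hyd = ρgQH = 995.4·9.81·0.249·31.20 = 75.86 kW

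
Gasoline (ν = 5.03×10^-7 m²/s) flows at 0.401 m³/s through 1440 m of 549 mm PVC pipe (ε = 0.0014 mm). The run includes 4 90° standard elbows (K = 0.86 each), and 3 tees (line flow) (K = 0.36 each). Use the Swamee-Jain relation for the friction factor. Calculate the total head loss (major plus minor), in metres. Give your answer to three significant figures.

V = 4Q/(πD²) = 1.694 m/s; V²/2g = 0.1463 m
Re = 1.85×10^6, ε/D = 2.55×10^-6 → f = 0.01059 (Swamee-Jain)
Major: h_f = f(L/D)·V²/2g = 0.01059·2623·0.1463 = 4.062 m
Minor: ΣK = 4.52; h_m = ΣK·V²/2g = 0.6611 m
Total H_L = 4.062 + 0.6611 = 4.723 m

H_L ≈ 4.72 m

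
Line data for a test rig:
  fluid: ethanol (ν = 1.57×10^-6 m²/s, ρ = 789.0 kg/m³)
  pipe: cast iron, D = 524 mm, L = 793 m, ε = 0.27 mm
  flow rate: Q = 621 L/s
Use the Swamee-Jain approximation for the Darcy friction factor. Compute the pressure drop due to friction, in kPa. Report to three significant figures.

Δp ≈ 86.3 kPa

V = 4Q/(πD²) = 4·0.621/(π·0.524²) = 2.880 m/s
Re = VD/ν = 2.880·0.524/1.57×10^-6 = 9.61×10^5 → turbulent
ε/D = 0.27/524 = 5.15×10^-4
Swamee-Jain: f = 0.01742
h_f = f(L/D)V²/(2g) = 0.01742·(793/0.524)·2.880²/(2·9.81) = 11.14 m
Δp = ρg·h_f = 789.0·9.81·11.14 = 86.26 kPa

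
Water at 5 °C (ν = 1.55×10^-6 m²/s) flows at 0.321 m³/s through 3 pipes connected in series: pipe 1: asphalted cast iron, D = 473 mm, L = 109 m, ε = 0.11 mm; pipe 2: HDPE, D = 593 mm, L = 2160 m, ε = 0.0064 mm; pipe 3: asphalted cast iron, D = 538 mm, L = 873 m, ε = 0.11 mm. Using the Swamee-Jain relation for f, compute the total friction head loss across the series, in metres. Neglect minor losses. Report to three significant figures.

Pipe 1: V = 1.827 m/s, Re = 5.57×10^5, ε/D = 2.33×10^-4, f = 0.01568, h_1 = f(L/D)V²/2g = 0.6145 m
Pipe 2: V = 1.162 m/s, Re = 4.45×10^5, ε/D = 1.08×10^-5, f = 0.01353, h_2 = f(L/D)V²/2g = 3.393 m
Pipe 3: V = 1.412 m/s, Re = 4.90×10^5, ε/D = 2.04×10^-4, f = 0.01558, h_3 = f(L/D)V²/2g = 2.569 m
Series → Q common, losses add: H = Σh = 6.577 m

H ≈ 6.58 m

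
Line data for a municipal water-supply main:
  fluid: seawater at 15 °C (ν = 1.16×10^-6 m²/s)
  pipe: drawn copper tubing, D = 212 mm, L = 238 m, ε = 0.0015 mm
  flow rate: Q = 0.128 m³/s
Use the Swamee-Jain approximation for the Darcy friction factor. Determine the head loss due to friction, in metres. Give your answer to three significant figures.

V = 4Q/(πD²) = 4·0.128/(π·0.212²) = 3.626 m/s
Re = VD/ν = 3.626·0.212/1.16×10^-6 = 6.63×10^5 → turbulent
ε/D = 0.0015/212 = 7.08×10^-6
Swamee-Jain: f = 0.01259
h_f = f(L/D)V²/(2g) = 0.01259·(238/0.212)·3.626²/(2·9.81) = 9.474 m

h_f ≈ 9.47 m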